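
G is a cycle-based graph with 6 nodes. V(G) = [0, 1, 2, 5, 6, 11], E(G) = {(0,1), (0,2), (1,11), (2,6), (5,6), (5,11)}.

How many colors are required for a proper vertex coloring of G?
Clique number ω(G) = 2 (lower bound: χ ≥ ω).
The graph is bipartite (no odd cycle), so 2 colors suffice: χ(G) = 2.
A valid 2-coloring: color 1: [1, 2, 5]; color 2: [0, 6, 11].

χ(G) = 2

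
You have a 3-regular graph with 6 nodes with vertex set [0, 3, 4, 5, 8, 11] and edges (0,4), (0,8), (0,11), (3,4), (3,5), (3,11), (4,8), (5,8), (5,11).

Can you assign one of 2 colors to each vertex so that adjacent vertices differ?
No, G is not 2-colorable

The clique on vertices [0, 4, 8] has size 3 > 2, so it alone needs 3 colors.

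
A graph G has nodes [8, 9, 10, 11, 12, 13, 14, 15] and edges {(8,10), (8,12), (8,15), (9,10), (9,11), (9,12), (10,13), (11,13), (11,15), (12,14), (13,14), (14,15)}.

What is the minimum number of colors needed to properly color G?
Clique number ω(G) = 2 (lower bound: χ ≥ ω).
Odd cycle [11, 15, 14, 12, 9] needs 3 colors (χ ≥ 3).
The coloring below uses 3 colors, so χ(G) = 3.
A valid 3-coloring: color 1: [10, 11, 12]; color 2: [8, 9, 14]; color 3: [13, 15].

χ(G) = 3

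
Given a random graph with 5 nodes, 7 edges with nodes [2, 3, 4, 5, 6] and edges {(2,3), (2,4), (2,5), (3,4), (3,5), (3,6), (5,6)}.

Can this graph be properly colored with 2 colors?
The clique on vertices [2, 3, 4] has size 3 > 2, so it alone needs 3 colors.

No, G is not 2-colorable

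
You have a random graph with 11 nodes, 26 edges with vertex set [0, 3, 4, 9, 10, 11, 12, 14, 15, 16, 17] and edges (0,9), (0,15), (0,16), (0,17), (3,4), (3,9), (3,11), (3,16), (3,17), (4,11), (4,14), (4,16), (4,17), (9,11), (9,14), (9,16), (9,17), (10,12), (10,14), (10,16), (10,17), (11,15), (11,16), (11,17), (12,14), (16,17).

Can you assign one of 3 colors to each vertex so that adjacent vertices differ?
The clique on vertices [3, 9, 11, 16, 17] has size 5 > 3, so it alone needs 5 colors.

No, G is not 3-colorable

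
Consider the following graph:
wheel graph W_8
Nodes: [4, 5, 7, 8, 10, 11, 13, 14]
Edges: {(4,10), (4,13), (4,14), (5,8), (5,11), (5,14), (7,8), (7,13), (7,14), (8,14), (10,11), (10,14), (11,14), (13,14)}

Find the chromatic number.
χ(G) = 4

Clique number ω(G) = 3 (lower bound: χ ≥ ω).
Odd cycle [7, 13, 4, 10, 11, 5, 8] needs 3 colors (χ ≥ 3).
Vertex 14 is adjacent to every vertex of [4, 5, 7, 8, 10, 11, 13], which already need 3 colors among themselves, so 14 needs a new color (χ ≥ 4).
The coloring below uses 4 colors, so χ(G) = 4.
A valid 4-coloring: color 1: [14]; color 2: [4, 5, 7]; color 3: [8, 10, 13]; color 4: [11].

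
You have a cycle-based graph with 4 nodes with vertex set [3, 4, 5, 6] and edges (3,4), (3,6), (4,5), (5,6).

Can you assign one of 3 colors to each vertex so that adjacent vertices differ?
A valid 3-coloring: color 1: [4, 6]; color 2: [3, 5].
(χ(G) = 2 ≤ 3.)

Yes, G is 3-colorable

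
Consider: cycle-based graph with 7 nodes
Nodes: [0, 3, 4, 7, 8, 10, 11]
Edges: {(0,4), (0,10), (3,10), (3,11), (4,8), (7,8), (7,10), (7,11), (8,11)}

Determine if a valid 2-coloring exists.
The clique on vertices [7, 8, 11] has size 3 > 2, so it alone needs 3 colors.

No, G is not 2-colorable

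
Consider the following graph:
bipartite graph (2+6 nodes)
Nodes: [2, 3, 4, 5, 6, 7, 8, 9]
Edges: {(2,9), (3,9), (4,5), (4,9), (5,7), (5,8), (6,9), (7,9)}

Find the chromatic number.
Clique number ω(G) = 2 (lower bound: χ ≥ ω).
The graph is bipartite (no odd cycle), so 2 colors suffice: χ(G) = 2.
A valid 2-coloring: color 1: [5, 9]; color 2: [2, 3, 4, 6, 7, 8].

χ(G) = 2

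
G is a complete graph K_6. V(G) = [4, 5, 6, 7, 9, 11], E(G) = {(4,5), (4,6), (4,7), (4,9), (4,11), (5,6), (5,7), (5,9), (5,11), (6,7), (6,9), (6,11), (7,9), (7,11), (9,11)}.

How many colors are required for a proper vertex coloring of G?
χ(G) = 6

Clique number ω(G) = 6 (lower bound: χ ≥ ω).
The clique on [4, 5, 6, 7, 9, 11] has size 6, forcing χ ≥ 6, and the coloring below uses 6 colors, so χ(G) = 6.
A valid 6-coloring: color 1: [11]; color 2: [7]; color 3: [6]; color 4: [4]; color 5: [5]; color 6: [9].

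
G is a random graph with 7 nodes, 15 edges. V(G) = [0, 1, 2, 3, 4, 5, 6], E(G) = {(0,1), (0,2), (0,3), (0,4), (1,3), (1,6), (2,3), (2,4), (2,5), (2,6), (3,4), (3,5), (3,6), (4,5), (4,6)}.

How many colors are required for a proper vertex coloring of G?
Clique number ω(G) = 4 (lower bound: χ ≥ ω).
The clique on [0, 2, 3, 4] has size 4, forcing χ ≥ 4, and the coloring below uses 4 colors, so χ(G) = 4.
A valid 4-coloring: color 1: [3]; color 2: [1, 2]; color 3: [4]; color 4: [0, 5, 6].

χ(G) = 4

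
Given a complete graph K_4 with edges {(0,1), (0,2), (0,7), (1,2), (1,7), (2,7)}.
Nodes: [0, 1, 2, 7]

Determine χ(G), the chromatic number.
χ(G) = 4

Clique number ω(G) = 4 (lower bound: χ ≥ ω).
The clique on [0, 1, 2, 7] has size 4, forcing χ ≥ 4, and the coloring below uses 4 colors, so χ(G) = 4.
A valid 4-coloring: color 1: [7]; color 2: [0]; color 3: [1]; color 4: [2].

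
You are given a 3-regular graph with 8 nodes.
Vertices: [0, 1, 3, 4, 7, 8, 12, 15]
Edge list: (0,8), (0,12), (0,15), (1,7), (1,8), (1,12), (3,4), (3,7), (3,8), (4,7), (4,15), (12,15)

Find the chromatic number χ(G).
Clique number ω(G) = 3 (lower bound: χ ≥ ω).
The clique on [0, 12, 15] has size 3, forcing χ ≥ 3, and the coloring below uses 3 colors, so χ(G) = 3.
A valid 3-coloring: color 1: [0, 1, 4]; color 2: [7, 8, 15]; color 3: [3, 12].

χ(G) = 3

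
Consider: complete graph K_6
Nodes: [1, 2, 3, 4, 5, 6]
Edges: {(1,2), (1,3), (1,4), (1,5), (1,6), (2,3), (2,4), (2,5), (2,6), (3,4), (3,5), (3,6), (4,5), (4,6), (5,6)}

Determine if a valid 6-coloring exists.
Yes, G is 6-colorable

A valid 6-coloring: color 1: [5]; color 2: [1]; color 3: [6]; color 4: [4]; color 5: [2]; color 6: [3].
(χ(G) = 6 ≤ 6.)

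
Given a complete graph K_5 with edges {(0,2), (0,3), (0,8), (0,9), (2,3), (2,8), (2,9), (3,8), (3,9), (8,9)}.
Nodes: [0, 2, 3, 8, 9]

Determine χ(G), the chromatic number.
χ(G) = 5

Clique number ω(G) = 5 (lower bound: χ ≥ ω).
The clique on [0, 2, 3, 8, 9] has size 5, forcing χ ≥ 5, and the coloring below uses 5 colors, so χ(G) = 5.
A valid 5-coloring: color 1: [9]; color 2: [3]; color 3: [0]; color 4: [2]; color 5: [8].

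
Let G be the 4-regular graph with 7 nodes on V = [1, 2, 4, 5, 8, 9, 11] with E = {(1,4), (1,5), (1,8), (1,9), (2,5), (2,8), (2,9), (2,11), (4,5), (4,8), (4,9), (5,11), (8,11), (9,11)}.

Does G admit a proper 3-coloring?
A valid 3-coloring: color 1: [5, 8, 9]; color 2: [1, 2]; color 3: [4, 11].
(χ(G) = 3 ≤ 3.)

Yes, G is 3-colorable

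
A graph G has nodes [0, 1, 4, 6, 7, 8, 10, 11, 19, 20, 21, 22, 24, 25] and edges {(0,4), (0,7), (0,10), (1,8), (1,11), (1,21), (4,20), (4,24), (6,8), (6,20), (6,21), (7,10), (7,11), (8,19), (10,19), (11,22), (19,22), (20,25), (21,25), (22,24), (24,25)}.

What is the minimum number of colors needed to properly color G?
Clique number ω(G) = 3 (lower bound: χ ≥ ω).
The clique on [0, 7, 10] has size 3, forcing χ ≥ 3, and the coloring below uses 3 colors, so χ(G) = 3.
A valid 3-coloring: color 1: [1, 4, 6, 7, 22, 25]; color 2: [8, 10, 11, 20, 21, 24]; color 3: [0, 19].

χ(G) = 3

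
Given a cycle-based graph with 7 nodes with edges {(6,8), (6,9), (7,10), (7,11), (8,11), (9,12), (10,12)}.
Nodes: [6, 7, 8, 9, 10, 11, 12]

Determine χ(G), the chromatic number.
Clique number ω(G) = 2 (lower bound: χ ≥ ω).
Odd cycle [11, 8, 6, 9, 12, 10, 7] needs 3 colors (χ ≥ 3).
The coloring below uses 3 colors, so χ(G) = 3.
A valid 3-coloring: color 1: [6, 10, 11]; color 2: [7, 8, 9]; color 3: [12].

χ(G) = 3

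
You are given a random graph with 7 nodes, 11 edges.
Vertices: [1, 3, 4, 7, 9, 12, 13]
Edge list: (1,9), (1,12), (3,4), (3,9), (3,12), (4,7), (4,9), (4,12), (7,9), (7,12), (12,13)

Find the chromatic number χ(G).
Clique number ω(G) = 3 (lower bound: χ ≥ ω).
The clique on [3, 4, 9] has size 3, forcing χ ≥ 3, and the coloring below uses 3 colors, so χ(G) = 3.
A valid 3-coloring: color 1: [9, 12]; color 2: [1, 4, 13]; color 3: [3, 7].

χ(G) = 3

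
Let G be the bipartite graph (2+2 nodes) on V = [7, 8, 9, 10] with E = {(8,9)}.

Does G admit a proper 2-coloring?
A valid 2-coloring: color 1: [7, 8, 10]; color 2: [9].
(χ(G) = 2 ≤ 2.)

Yes, G is 2-colorable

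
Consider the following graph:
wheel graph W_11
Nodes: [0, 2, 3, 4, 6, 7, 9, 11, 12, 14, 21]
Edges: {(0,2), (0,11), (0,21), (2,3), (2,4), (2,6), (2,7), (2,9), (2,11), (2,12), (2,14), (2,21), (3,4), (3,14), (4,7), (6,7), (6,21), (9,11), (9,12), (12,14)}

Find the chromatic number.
Clique number ω(G) = 3 (lower bound: χ ≥ ω).
The clique on [0, 2, 11] has size 3, forcing χ ≥ 3, and the coloring below uses 3 colors, so χ(G) = 3.
A valid 3-coloring: color 1: [2]; color 2: [3, 7, 11, 12, 21]; color 3: [0, 4, 6, 9, 14].

χ(G) = 3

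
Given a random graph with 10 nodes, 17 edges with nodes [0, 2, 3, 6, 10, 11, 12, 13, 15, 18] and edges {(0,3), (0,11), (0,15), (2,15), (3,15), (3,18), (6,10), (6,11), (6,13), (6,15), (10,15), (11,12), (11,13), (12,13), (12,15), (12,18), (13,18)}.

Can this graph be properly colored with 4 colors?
A valid 4-coloring: color 1: [13, 15]; color 2: [0, 2, 6, 18]; color 3: [3, 10, 11]; color 4: [12].
(χ(G) = 3 ≤ 4.)

Yes, G is 4-colorable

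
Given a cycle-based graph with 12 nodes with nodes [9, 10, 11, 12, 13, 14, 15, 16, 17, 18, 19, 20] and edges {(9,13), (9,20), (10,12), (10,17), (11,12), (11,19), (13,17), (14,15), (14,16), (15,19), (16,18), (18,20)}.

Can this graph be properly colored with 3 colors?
Yes, G is 3-colorable

A valid 3-coloring: color 1: [9, 12, 14, 17, 18, 19]; color 2: [10, 11, 13, 15, 16, 20].
(χ(G) = 2 ≤ 3.)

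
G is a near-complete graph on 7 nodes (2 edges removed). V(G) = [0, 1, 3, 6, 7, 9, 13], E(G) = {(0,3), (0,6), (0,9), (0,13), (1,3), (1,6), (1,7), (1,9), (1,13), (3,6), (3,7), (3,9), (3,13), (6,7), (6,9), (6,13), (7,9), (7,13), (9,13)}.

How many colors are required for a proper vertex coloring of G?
Clique number ω(G) = 6 (lower bound: χ ≥ ω).
The clique on [1, 3, 6, 7, 9, 13] has size 6, forcing χ ≥ 6, and the coloring below uses 6 colors, so χ(G) = 6.
A valid 6-coloring: color 1: [3]; color 2: [6]; color 3: [9]; color 4: [13]; color 5: [0, 7]; color 6: [1].

χ(G) = 6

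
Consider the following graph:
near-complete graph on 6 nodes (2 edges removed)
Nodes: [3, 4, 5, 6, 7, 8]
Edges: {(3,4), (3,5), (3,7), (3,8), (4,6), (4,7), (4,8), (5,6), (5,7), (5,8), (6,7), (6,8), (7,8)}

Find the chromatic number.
Clique number ω(G) = 4 (lower bound: χ ≥ ω).
The clique on [3, 4, 7, 8] has size 4, forcing χ ≥ 4, and the coloring below uses 4 colors, so χ(G) = 4.
A valid 4-coloring: color 1: [7]; color 2: [8]; color 3: [4, 5]; color 4: [3, 6].

χ(G) = 4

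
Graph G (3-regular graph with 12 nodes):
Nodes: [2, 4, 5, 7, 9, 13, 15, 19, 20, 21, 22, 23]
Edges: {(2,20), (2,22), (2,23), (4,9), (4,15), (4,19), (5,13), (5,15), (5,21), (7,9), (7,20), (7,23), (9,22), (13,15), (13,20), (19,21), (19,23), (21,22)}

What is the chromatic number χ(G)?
χ(G) = 3

Clique number ω(G) = 3 (lower bound: χ ≥ ω).
The clique on [5, 13, 15] has size 3, forcing χ ≥ 3, and the coloring below uses 3 colors, so χ(G) = 3.
A valid 3-coloring: color 1: [4, 5, 7, 22]; color 2: [9, 15, 20, 21, 23]; color 3: [2, 13, 19].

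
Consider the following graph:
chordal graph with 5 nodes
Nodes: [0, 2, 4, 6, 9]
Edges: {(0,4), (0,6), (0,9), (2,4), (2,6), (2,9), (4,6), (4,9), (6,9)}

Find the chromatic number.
Clique number ω(G) = 4 (lower bound: χ ≥ ω).
The clique on [0, 4, 6, 9] has size 4, forcing χ ≥ 4, and the coloring below uses 4 colors, so χ(G) = 4.
A valid 4-coloring: color 1: [9]; color 2: [6]; color 3: [4]; color 4: [0, 2].

χ(G) = 4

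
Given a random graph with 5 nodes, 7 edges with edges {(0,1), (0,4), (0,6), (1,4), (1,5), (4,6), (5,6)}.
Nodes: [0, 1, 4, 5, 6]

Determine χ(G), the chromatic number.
Clique number ω(G) = 3 (lower bound: χ ≥ ω).
The clique on [0, 1, 4] has size 3, forcing χ ≥ 3, and the coloring below uses 3 colors, so χ(G) = 3.
A valid 3-coloring: color 1: [1, 6]; color 2: [4, 5]; color 3: [0].

χ(G) = 3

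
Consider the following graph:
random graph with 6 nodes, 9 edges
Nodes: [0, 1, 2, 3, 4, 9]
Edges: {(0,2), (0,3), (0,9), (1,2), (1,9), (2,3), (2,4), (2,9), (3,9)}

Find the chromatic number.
Clique number ω(G) = 4 (lower bound: χ ≥ ω).
The clique on [0, 2, 3, 9] has size 4, forcing χ ≥ 4, and the coloring below uses 4 colors, so χ(G) = 4.
A valid 4-coloring: color 1: [2]; color 2: [4, 9]; color 3: [1, 3]; color 4: [0].

χ(G) = 4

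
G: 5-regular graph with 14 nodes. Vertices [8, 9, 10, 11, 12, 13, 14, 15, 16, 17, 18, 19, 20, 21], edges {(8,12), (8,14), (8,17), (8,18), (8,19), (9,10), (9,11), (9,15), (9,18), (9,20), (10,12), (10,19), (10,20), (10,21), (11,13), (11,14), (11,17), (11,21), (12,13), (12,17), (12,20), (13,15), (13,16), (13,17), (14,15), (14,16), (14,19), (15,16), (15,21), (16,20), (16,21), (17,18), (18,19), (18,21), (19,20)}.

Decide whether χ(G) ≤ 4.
Yes, G is 4-colorable

A valid 4-coloring: color 1: [9, 12, 19, 21]; color 2: [10, 16, 17]; color 3: [8, 11, 15, 20]; color 4: [13, 14, 18].
(χ(G) = 4 ≤ 4.)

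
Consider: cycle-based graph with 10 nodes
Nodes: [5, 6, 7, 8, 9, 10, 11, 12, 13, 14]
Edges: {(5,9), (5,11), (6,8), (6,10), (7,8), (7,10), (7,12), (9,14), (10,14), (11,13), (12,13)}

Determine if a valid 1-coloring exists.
Edge (5,9) forces its endpoints to differ, so 1 color is not enough.

No, G is not 1-colorable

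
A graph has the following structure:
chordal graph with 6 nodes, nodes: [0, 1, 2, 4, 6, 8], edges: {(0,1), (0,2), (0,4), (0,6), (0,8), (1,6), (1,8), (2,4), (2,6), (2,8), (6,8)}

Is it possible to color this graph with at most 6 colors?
A valid 6-coloring: color 1: [0]; color 2: [4, 6]; color 3: [8]; color 4: [1, 2].
(χ(G) = 4 ≤ 6.)

Yes, G is 6-colorable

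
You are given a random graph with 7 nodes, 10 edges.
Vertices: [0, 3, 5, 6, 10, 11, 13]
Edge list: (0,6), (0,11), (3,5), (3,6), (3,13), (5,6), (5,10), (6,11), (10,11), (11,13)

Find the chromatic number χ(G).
χ(G) = 3

Clique number ω(G) = 3 (lower bound: χ ≥ ω).
The clique on [0, 6, 11] has size 3, forcing χ ≥ 3, and the coloring below uses 3 colors, so χ(G) = 3.
A valid 3-coloring: color 1: [6, 10, 13]; color 2: [3, 11]; color 3: [0, 5].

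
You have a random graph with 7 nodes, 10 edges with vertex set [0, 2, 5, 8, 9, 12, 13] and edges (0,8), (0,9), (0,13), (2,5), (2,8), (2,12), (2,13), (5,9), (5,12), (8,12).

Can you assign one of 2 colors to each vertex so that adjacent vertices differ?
No, G is not 2-colorable

The clique on vertices [2, 8, 12] has size 3 > 2, so it alone needs 3 colors.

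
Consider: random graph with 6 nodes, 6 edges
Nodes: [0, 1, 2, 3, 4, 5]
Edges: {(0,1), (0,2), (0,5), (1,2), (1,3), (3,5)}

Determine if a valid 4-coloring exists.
Yes, G is 4-colorable

A valid 4-coloring: color 1: [1, 4, 5]; color 2: [0, 3]; color 3: [2].
(χ(G) = 3 ≤ 4.)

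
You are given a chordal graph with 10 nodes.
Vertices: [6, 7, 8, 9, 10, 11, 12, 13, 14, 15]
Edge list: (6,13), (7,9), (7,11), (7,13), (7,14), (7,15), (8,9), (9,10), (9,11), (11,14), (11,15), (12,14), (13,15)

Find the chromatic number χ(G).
Clique number ω(G) = 3 (lower bound: χ ≥ ω).
The clique on [7, 9, 11] has size 3, forcing χ ≥ 3, and the coloring below uses 3 colors, so χ(G) = 3.
A valid 3-coloring: color 1: [6, 7, 8, 10, 12]; color 2: [11, 13]; color 3: [9, 14, 15].

χ(G) = 3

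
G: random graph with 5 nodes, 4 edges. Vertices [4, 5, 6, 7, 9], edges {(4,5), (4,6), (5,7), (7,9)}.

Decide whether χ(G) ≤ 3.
A valid 3-coloring: color 1: [4, 7]; color 2: [5, 6, 9].
(χ(G) = 2 ≤ 3.)

Yes, G is 3-colorable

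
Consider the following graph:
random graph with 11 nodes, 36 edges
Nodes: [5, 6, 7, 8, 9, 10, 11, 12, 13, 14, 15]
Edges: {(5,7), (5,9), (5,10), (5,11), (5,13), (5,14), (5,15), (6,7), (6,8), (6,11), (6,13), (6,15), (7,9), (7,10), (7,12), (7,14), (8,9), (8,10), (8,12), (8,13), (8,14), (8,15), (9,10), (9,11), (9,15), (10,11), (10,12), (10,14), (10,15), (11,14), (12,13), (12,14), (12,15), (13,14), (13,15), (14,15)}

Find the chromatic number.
Clique number ω(G) = 5 (lower bound: χ ≥ ω).
The clique on [8, 10, 12, 14, 15] has size 5, forcing χ ≥ 5, and the coloring below uses 5 colors, so χ(G) = 5.
A valid 5-coloring: color 1: [7, 11, 15]; color 2: [10, 13]; color 3: [6, 9, 14]; color 4: [5, 8]; color 5: [12].

χ(G) = 5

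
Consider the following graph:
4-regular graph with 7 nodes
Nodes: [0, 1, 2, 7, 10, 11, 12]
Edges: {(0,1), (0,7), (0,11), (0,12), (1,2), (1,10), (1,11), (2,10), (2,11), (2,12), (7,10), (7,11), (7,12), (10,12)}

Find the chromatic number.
Clique number ω(G) = 3 (lower bound: χ ≥ ω).
Suppose a proper 3-coloring c exists. The clique [0, 1, 11] takes 3 distinct colors; by symmetry let c(0) = 1, c(1) = 2, c(11) = 3.
- Vertex 2: neighbors [1, 11] already have colors [2, 3] ⇒ c(2) = 1.
- Vertex 7: neighbors [0, 11] already have colors [1, 3] ⇒ c(7) = 2.
- Vertex 10: neighbors [2, 1] already have colors [1, 2] ⇒ c(10) = 3.
- Vertex 12: neighbors [0, 7, 10] already have colors [1, 2, 3] — all 3 colors blocked. Contradiction.
The forced assignments end in a contradiction, so G has no proper 3-coloring (χ ≥ 4).
The coloring below uses 4 colors, so χ(G) = 4.
A valid 4-coloring: color 1: [1, 12]; color 2: [10, 11]; color 3: [2, 7]; color 4: [0].

χ(G) = 4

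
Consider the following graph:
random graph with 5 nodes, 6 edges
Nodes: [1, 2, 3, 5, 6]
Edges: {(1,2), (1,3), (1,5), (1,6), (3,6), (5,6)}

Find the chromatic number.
χ(G) = 3

Clique number ω(G) = 3 (lower bound: χ ≥ ω).
The clique on [1, 3, 6] has size 3, forcing χ ≥ 3, and the coloring below uses 3 colors, so χ(G) = 3.
A valid 3-coloring: color 1: [1]; color 2: [2, 6]; color 3: [3, 5].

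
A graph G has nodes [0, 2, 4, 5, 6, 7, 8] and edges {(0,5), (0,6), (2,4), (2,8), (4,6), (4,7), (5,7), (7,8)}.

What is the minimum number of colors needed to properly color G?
Clique number ω(G) = 2 (lower bound: χ ≥ ω).
Odd cycle [6, 0, 5, 7, 8, 2, 4] needs 3 colors (χ ≥ 3).
The coloring below uses 3 colors, so χ(G) = 3.
A valid 3-coloring: color 1: [0, 4, 8]; color 2: [2, 6, 7]; color 3: [5].

χ(G) = 3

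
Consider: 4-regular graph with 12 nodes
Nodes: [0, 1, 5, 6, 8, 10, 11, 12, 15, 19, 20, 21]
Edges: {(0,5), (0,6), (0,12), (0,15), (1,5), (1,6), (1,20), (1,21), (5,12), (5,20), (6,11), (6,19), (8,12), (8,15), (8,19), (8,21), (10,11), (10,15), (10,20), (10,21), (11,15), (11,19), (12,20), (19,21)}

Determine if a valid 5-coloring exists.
A valid 5-coloring: color 1: [5, 6, 15, 21]; color 2: [1, 10, 12, 19]; color 3: [0, 8, 11, 20].
(χ(G) = 3 ≤ 5.)

Yes, G is 5-colorable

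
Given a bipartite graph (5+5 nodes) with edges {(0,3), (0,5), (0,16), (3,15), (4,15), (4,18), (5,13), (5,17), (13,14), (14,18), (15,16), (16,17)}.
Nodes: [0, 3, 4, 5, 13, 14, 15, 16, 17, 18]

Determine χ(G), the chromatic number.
χ(G) = 2

Clique number ω(G) = 2 (lower bound: χ ≥ ω).
The graph is bipartite (no odd cycle), so 2 colors suffice: χ(G) = 2.
A valid 2-coloring: color 1: [3, 4, 5, 14, 16]; color 2: [0, 13, 15, 17, 18].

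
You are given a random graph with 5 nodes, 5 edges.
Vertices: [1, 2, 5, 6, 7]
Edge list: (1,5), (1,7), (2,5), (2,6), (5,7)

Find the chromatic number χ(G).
Clique number ω(G) = 3 (lower bound: χ ≥ ω).
The clique on [1, 5, 7] has size 3, forcing χ ≥ 3, and the coloring below uses 3 colors, so χ(G) = 3.
A valid 3-coloring: color 1: [5, 6]; color 2: [1, 2]; color 3: [7].

χ(G) = 3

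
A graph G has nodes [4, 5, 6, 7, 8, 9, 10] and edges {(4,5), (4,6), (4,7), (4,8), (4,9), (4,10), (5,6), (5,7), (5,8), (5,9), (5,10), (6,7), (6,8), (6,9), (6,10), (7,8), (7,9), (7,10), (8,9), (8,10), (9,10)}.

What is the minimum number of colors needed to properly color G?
χ(G) = 7

Clique number ω(G) = 7 (lower bound: χ ≥ ω).
The clique on [4, 5, 6, 7, 8, 9, 10] has size 7, forcing χ ≥ 7, and the coloring below uses 7 colors, so χ(G) = 7.
A valid 7-coloring: color 1: [4]; color 2: [10]; color 3: [9]; color 4: [5]; color 5: [7]; color 6: [8]; color 7: [6].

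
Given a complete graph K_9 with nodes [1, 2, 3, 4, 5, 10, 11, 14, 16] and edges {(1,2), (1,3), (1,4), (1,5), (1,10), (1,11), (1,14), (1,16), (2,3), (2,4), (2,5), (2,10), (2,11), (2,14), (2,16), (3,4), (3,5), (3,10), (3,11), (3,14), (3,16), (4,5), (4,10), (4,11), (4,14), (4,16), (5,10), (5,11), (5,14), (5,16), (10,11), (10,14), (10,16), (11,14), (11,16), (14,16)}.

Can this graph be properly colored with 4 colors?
No, G is not 4-colorable

The clique on vertices [1, 2, 3, 4, 5, 10, 11, 14, 16] has size 9 > 4, so it alone needs 9 colors.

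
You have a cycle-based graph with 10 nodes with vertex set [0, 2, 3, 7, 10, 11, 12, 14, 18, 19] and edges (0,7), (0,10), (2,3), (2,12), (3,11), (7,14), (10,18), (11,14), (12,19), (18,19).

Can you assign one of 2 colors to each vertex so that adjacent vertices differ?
A valid 2-coloring: color 1: [0, 3, 12, 14, 18]; color 2: [2, 7, 10, 11, 19].
(χ(G) = 2 ≤ 2.)

Yes, G is 2-colorable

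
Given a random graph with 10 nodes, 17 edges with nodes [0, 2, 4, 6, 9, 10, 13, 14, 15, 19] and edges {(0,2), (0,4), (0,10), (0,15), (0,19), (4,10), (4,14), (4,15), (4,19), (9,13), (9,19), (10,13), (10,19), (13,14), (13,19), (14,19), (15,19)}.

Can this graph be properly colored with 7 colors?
A valid 7-coloring: color 1: [2, 6, 19]; color 2: [0, 13]; color 3: [4, 9]; color 4: [10, 14, 15].
(χ(G) = 4 ≤ 7.)

Yes, G is 7-colorable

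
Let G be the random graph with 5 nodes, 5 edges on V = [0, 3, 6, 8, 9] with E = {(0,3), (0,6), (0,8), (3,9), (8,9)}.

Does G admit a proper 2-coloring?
A valid 2-coloring: color 1: [0, 9]; color 2: [3, 6, 8].
(χ(G) = 2 ≤ 2.)

Yes, G is 2-colorable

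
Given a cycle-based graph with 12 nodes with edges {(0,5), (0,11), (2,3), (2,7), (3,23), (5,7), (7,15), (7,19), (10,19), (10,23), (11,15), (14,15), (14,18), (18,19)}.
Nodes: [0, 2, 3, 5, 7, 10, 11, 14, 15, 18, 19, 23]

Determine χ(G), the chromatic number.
χ(G) = 3

Clique number ω(G) = 2 (lower bound: χ ≥ ω).
Odd cycle [15, 14, 18, 19, 7] needs 3 colors (χ ≥ 3).
The coloring below uses 3 colors, so χ(G) = 3.
A valid 3-coloring: color 1: [0, 3, 7, 10, 14]; color 2: [2, 5, 15, 19, 23]; color 3: [11, 18].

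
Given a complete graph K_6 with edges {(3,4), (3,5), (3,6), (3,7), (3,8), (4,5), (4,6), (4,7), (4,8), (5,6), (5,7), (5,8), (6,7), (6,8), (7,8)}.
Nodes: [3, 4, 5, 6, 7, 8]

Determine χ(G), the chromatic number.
Clique number ω(G) = 6 (lower bound: χ ≥ ω).
The clique on [3, 4, 5, 6, 7, 8] has size 6, forcing χ ≥ 6, and the coloring below uses 6 colors, so χ(G) = 6.
A valid 6-coloring: color 1: [3]; color 2: [6]; color 3: [7]; color 4: [4]; color 5: [8]; color 6: [5].

χ(G) = 6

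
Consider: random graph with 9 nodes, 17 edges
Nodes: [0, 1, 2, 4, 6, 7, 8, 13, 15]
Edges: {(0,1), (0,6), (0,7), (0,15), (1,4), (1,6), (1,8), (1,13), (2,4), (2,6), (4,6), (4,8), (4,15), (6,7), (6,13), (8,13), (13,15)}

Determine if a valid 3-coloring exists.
Yes, G is 3-colorable

A valid 3-coloring: color 1: [6, 8, 15]; color 2: [1, 2, 7]; color 3: [0, 4, 13].
(χ(G) = 3 ≤ 3.)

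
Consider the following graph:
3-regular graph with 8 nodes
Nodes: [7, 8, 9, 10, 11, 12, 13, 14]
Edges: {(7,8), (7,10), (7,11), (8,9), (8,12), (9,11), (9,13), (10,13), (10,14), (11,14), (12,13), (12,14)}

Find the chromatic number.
χ(G) = 3

Clique number ω(G) = 2 (lower bound: χ ≥ ω).
Odd cycle [8, 9, 13, 10, 7] needs 3 colors (χ ≥ 3).
The coloring below uses 3 colors, so χ(G) = 3.
A valid 3-coloring: color 1: [10, 11, 12]; color 2: [8, 13, 14]; color 3: [7, 9].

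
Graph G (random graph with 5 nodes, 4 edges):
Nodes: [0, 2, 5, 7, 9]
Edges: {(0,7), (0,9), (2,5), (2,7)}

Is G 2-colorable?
A valid 2-coloring: color 1: [5, 7, 9]; color 2: [0, 2].
(χ(G) = 2 ≤ 2.)

Yes, G is 2-colorable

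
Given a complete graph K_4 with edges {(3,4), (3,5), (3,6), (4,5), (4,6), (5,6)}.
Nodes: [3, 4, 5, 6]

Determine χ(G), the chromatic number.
χ(G) = 4

Clique number ω(G) = 4 (lower bound: χ ≥ ω).
The clique on [3, 4, 5, 6] has size 4, forcing χ ≥ 4, and the coloring below uses 4 colors, so χ(G) = 4.
A valid 4-coloring: color 1: [3]; color 2: [5]; color 3: [6]; color 4: [4].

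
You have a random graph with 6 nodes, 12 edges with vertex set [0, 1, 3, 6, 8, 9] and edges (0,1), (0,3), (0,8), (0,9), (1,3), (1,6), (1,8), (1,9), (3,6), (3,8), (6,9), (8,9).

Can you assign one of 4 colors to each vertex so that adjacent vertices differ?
Yes, G is 4-colorable

A valid 4-coloring: color 1: [1]; color 2: [0, 6]; color 3: [8]; color 4: [3, 9].
(χ(G) = 4 ≤ 4.)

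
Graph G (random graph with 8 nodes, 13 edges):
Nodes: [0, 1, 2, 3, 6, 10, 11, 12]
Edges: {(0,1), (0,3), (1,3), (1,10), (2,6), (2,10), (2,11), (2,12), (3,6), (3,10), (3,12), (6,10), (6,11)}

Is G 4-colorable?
A valid 4-coloring: color 1: [2, 3]; color 2: [1, 6, 12]; color 3: [0, 10, 11].
(χ(G) = 3 ≤ 4.)

Yes, G is 4-colorable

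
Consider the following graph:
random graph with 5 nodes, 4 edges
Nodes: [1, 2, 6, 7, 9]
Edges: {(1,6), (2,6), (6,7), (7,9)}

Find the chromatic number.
Clique number ω(G) = 2 (lower bound: χ ≥ ω).
The graph is bipartite (no odd cycle), so 2 colors suffice: χ(G) = 2.
A valid 2-coloring: color 1: [6, 9]; color 2: [1, 2, 7].

χ(G) = 2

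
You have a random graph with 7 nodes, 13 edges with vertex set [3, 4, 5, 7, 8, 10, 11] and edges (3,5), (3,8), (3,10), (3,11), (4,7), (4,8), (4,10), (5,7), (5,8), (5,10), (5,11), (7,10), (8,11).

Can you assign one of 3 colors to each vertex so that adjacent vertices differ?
The clique on vertices [3, 5, 8, 11] has size 4 > 3, so it alone needs 4 colors.

No, G is not 3-colorable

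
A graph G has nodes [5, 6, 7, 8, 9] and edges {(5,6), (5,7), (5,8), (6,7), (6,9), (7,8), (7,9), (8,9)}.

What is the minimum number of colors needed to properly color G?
χ(G) = 3

Clique number ω(G) = 3 (lower bound: χ ≥ ω).
The clique on [7, 8, 9] has size 3, forcing χ ≥ 3, and the coloring below uses 3 colors, so χ(G) = 3.
A valid 3-coloring: color 1: [7]; color 2: [6, 8]; color 3: [5, 9].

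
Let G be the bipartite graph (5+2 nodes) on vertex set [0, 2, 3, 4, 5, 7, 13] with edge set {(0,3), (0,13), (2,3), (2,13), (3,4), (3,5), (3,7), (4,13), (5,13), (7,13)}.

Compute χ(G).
Clique number ω(G) = 2 (lower bound: χ ≥ ω).
The graph is bipartite (no odd cycle), so 2 colors suffice: χ(G) = 2.
A valid 2-coloring: color 1: [3, 13]; color 2: [0, 2, 4, 5, 7].

χ(G) = 2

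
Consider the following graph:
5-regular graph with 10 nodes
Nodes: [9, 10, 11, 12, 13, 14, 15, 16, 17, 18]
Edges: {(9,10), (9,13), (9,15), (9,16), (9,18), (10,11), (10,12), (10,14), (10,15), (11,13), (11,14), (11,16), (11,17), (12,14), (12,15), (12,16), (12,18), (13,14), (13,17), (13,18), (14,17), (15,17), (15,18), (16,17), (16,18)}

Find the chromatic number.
χ(G) = 4

Clique number ω(G) = 4 (lower bound: χ ≥ ω).
The clique on [11, 13, 14, 17] has size 4, forcing χ ≥ 4, and the coloring below uses 4 colors, so χ(G) = 4.
A valid 4-coloring: color 1: [9, 14]; color 2: [13, 15, 16]; color 3: [10, 17, 18]; color 4: [11, 12].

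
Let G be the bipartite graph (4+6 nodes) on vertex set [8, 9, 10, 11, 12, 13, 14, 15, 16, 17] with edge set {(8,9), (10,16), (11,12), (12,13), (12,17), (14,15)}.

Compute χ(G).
Clique number ω(G) = 2 (lower bound: χ ≥ ω).
The graph is bipartite (no odd cycle), so 2 colors suffice: χ(G) = 2.
A valid 2-coloring: color 1: [8, 10, 12, 15]; color 2: [9, 11, 13, 14, 16, 17].

χ(G) = 2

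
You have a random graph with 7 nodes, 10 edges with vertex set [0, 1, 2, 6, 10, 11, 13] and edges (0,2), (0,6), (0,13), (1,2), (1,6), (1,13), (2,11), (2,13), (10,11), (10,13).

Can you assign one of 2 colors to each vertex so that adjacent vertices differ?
No, G is not 2-colorable

The clique on vertices [0, 2, 13] has size 3 > 2, so it alone needs 3 colors.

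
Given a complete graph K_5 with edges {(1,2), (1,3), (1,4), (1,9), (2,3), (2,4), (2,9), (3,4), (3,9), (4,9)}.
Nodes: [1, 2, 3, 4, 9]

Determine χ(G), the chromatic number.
Clique number ω(G) = 5 (lower bound: χ ≥ ω).
The clique on [1, 2, 3, 4, 9] has size 5, forcing χ ≥ 5, and the coloring below uses 5 colors, so χ(G) = 5.
A valid 5-coloring: color 1: [2]; color 2: [9]; color 3: [3]; color 4: [4]; color 5: [1].

χ(G) = 5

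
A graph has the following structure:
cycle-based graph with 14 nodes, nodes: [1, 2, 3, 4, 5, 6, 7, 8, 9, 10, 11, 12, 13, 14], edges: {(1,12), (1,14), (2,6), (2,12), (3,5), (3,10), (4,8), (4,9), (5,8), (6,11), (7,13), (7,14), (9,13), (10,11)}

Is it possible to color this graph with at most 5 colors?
Yes, G is 5-colorable

A valid 5-coloring: color 1: [1, 2, 3, 7, 8, 9, 11]; color 2: [4, 5, 6, 10, 12, 13, 14].
(χ(G) = 2 ≤ 5.)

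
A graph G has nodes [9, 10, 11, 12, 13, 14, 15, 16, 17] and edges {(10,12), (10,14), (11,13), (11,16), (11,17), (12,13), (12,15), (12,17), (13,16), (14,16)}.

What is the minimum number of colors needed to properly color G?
χ(G) = 3

Clique number ω(G) = 3 (lower bound: χ ≥ ω).
The clique on [11, 13, 16] has size 3, forcing χ ≥ 3, and the coloring below uses 3 colors, so χ(G) = 3.
A valid 3-coloring: color 1: [9, 11, 12, 14]; color 2: [10, 13, 15, 17]; color 3: [16].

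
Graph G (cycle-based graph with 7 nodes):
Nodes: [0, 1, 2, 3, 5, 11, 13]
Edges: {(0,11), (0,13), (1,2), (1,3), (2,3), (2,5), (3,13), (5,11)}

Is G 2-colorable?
No, G is not 2-colorable

The clique on vertices [1, 2, 3] has size 3 > 2, so it alone needs 3 colors.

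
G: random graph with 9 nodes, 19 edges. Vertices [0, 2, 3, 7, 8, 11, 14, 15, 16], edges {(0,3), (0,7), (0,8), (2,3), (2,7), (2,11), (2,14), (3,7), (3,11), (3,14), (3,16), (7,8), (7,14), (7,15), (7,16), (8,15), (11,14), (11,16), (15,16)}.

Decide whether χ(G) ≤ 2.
No, G is not 2-colorable

The clique on vertices [2, 3, 11, 14] has size 4 > 2, so it alone needs 4 colors.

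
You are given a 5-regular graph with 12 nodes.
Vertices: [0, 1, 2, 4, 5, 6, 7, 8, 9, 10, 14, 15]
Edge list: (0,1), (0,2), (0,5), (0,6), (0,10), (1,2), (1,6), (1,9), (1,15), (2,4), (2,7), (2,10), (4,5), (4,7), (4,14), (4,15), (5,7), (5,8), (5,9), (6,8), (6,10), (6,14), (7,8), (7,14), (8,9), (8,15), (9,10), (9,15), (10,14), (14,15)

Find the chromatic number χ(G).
χ(G) = 4

Clique number ω(G) = 3 (lower bound: χ ≥ ω).
Suppose a proper 3-coloring c exists. The clique [0, 1, 2] takes 3 distinct colors; by symmetry let c(0) = 1, c(1) = 2, c(2) = 3.
- Vertex 6: neighbors [0, 1] already have colors [1, 2] ⇒ c(6) = 3.
- Vertex 10: neighbors [0, 2] already have colors [1, 3] ⇒ c(10) = 2.
- Vertex 14: neighbors [10, 6] already have colors [2, 3] ⇒ c(14) = 1.
- Vertex 4: neighbors [14, 2] already have colors [1, 3] ⇒ c(4) = 2.
- Vertex 7: neighbors [14, 4, 2] already have colors [1, 2, 3] — all 3 colors blocked. Contradiction.
The forced assignments end in a contradiction, so G has no proper 3-coloring (χ ≥ 4).
The coloring below uses 4 colors, so χ(G) = 4.
A valid 4-coloring: color 1: [2, 5, 14]; color 2: [1, 4, 8, 10]; color 3: [6, 7, 9]; color 4: [0, 15].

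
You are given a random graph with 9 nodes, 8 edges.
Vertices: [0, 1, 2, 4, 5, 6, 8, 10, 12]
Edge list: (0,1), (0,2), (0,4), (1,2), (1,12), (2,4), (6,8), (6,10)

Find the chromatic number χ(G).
χ(G) = 3

Clique number ω(G) = 3 (lower bound: χ ≥ ω).
The clique on [0, 1, 2] has size 3, forcing χ ≥ 3, and the coloring below uses 3 colors, so χ(G) = 3.
A valid 3-coloring: color 1: [1, 4, 5, 6]; color 2: [2, 8, 10, 12]; color 3: [0].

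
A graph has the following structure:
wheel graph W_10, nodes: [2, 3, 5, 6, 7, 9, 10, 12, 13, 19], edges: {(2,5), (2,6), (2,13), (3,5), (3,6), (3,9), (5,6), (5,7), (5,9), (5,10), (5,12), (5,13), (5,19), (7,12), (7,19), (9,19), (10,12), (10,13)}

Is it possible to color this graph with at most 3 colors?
No, G is not 3-colorable

Odd cycle [12, 7, 19, 9, 3, 6, 2, 13, 10] needs 3 colors (χ ≥ 3).
Vertex 5 is adjacent to every vertex of [2, 3, 6, 7, 9, 10, 12, 13, 19], which already need 3 colors among themselves, so 5 needs a new color (χ ≥ 4).
Hence χ(G) ≥ 4 > 3, so no proper 3-coloring exists.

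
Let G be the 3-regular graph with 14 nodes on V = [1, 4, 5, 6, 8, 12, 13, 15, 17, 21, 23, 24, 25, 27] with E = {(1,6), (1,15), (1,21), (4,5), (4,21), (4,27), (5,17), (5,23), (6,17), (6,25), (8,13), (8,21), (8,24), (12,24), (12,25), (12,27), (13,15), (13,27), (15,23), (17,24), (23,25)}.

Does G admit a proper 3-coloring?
Yes, G is 3-colorable

A valid 3-coloring: color 1: [5, 15, 21, 24, 25, 27]; color 2: [4, 6, 8, 12, 23]; color 3: [1, 13, 17].
(χ(G) = 3 ≤ 3.)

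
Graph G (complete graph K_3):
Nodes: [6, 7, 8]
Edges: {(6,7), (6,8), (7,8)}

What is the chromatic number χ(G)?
Clique number ω(G) = 3 (lower bound: χ ≥ ω).
The clique on [6, 7, 8] has size 3, forcing χ ≥ 3, and the coloring below uses 3 colors, so χ(G) = 3.
A valid 3-coloring: color 1: [7]; color 2: [8]; color 3: [6].

χ(G) = 3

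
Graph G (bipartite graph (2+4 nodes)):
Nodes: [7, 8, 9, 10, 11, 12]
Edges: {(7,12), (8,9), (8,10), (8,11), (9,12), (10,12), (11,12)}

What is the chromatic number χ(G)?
Clique number ω(G) = 2 (lower bound: χ ≥ ω).
The graph is bipartite (no odd cycle), so 2 colors suffice: χ(G) = 2.
A valid 2-coloring: color 1: [8, 12]; color 2: [7, 9, 10, 11].

χ(G) = 2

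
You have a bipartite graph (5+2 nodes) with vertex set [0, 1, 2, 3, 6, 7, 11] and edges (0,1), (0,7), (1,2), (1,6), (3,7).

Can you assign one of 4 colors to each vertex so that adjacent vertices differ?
A valid 4-coloring: color 1: [1, 7, 11]; color 2: [0, 2, 3, 6].
(χ(G) = 2 ≤ 4.)

Yes, G is 4-colorable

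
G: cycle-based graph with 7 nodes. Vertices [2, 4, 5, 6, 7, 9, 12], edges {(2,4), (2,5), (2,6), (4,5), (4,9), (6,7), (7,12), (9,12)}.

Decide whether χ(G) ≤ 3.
Yes, G is 3-colorable

A valid 3-coloring: color 1: [2, 7, 9]; color 2: [4, 6, 12]; color 3: [5].
(χ(G) = 3 ≤ 3.)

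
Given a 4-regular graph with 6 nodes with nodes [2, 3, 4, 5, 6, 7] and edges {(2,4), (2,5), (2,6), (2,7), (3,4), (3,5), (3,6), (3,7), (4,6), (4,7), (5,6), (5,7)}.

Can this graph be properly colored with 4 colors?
Yes, G is 4-colorable

A valid 4-coloring: color 1: [2, 3]; color 2: [6, 7]; color 3: [4, 5].
(χ(G) = 3 ≤ 4.)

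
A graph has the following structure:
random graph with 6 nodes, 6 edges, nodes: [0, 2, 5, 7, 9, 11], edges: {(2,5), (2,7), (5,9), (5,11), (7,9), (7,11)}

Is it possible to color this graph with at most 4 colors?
A valid 4-coloring: color 1: [0, 5, 7]; color 2: [2, 9, 11].
(χ(G) = 2 ≤ 4.)

Yes, G is 4-colorable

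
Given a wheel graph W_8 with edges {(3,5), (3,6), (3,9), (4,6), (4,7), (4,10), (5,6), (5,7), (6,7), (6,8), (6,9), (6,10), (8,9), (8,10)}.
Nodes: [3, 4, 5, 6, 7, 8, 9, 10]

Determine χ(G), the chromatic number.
χ(G) = 4

Clique number ω(G) = 3 (lower bound: χ ≥ ω).
Odd cycle [3, 5, 7, 4, 10, 8, 9] needs 3 colors (χ ≥ 3).
Vertex 6 is adjacent to every vertex of [3, 4, 5, 7, 8, 9, 10], which already need 3 colors among themselves, so 6 needs a new color (χ ≥ 4).
The coloring below uses 4 colors, so χ(G) = 4.
A valid 4-coloring: color 1: [6]; color 2: [3, 7, 8]; color 3: [4, 5, 9]; color 4: [10].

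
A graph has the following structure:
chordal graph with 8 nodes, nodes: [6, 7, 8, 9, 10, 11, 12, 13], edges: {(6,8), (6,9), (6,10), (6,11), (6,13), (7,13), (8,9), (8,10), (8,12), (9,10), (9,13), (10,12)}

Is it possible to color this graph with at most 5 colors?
Yes, G is 5-colorable

A valid 5-coloring: color 1: [6, 7, 12]; color 2: [10, 11, 13]; color 3: [9]; color 4: [8].
(χ(G) = 4 ≤ 5.)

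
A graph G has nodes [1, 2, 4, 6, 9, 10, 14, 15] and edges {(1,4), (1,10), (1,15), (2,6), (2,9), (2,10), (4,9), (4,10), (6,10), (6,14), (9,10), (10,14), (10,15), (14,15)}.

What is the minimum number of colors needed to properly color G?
χ(G) = 4

Clique number ω(G) = 3 (lower bound: χ ≥ ω).
Odd cycle [4, 9, 2, 6, 14, 15, 1] needs 3 colors (χ ≥ 3).
Vertex 10 is adjacent to every vertex of [1, 2, 4, 6, 9, 14, 15], which already need 3 colors among themselves, so 10 needs a new color (χ ≥ 4).
The coloring below uses 4 colors, so χ(G) = 4.
A valid 4-coloring: color 1: [10]; color 2: [2, 4, 15]; color 3: [1, 6, 9]; color 4: [14].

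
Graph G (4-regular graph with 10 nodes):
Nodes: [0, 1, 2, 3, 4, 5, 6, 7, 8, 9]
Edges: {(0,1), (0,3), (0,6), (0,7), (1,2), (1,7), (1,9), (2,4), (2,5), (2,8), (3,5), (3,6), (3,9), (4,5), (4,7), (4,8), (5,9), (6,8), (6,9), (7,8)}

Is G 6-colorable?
A valid 6-coloring: color 1: [2, 7, 9]; color 2: [1, 3, 4]; color 3: [0, 5, 8]; color 4: [6].
(χ(G) = 4 ≤ 6.)

Yes, G is 6-colorable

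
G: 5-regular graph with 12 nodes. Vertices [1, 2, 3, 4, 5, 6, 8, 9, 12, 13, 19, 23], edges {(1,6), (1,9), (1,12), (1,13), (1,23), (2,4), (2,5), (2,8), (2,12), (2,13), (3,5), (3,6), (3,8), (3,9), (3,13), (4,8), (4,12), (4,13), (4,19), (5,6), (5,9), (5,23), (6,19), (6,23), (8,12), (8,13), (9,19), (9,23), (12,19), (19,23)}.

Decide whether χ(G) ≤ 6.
Yes, G is 6-colorable

A valid 6-coloring: color 1: [3, 4, 23]; color 2: [6, 9, 12, 13]; color 3: [1, 5, 8, 19]; color 4: [2].
(χ(G) = 4 ≤ 6.)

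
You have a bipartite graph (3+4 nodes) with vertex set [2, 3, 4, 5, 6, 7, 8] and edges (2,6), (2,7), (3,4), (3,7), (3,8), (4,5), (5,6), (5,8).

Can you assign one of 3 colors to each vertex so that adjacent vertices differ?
A valid 3-coloring: color 1: [2, 3, 5]; color 2: [4, 6, 7, 8].
(χ(G) = 2 ≤ 3.)

Yes, G is 3-colorable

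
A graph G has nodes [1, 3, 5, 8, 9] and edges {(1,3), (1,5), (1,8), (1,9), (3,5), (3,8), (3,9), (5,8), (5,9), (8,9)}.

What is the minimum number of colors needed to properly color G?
χ(G) = 5

Clique number ω(G) = 5 (lower bound: χ ≥ ω).
The clique on [1, 3, 5, 8, 9] has size 5, forcing χ ≥ 5, and the coloring below uses 5 colors, so χ(G) = 5.
A valid 5-coloring: color 1: [5]; color 2: [8]; color 3: [1]; color 4: [9]; color 5: [3].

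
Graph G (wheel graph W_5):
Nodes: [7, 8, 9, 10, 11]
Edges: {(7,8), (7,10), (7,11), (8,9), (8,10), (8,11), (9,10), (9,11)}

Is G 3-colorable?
Yes, G is 3-colorable

A valid 3-coloring: color 1: [8]; color 2: [7, 9]; color 3: [10, 11].
(χ(G) = 3 ≤ 3.)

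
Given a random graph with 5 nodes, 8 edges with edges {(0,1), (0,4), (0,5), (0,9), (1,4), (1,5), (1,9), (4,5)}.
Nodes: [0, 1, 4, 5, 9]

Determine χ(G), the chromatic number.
Clique number ω(G) = 4 (lower bound: χ ≥ ω).
The clique on [0, 1, 4, 5] has size 4, forcing χ ≥ 4, and the coloring below uses 4 colors, so χ(G) = 4.
A valid 4-coloring: color 1: [1]; color 2: [0]; color 3: [4, 9]; color 4: [5].

χ(G) = 4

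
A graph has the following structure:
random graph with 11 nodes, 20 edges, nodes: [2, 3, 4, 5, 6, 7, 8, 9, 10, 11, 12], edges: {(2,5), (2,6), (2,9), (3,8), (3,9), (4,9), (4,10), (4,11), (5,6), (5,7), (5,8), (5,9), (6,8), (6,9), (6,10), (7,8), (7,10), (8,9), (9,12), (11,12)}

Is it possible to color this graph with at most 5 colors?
Yes, G is 5-colorable

A valid 5-coloring: color 1: [7, 9, 11]; color 2: [3, 4, 6, 12]; color 3: [2, 8, 10]; color 4: [5].
(χ(G) = 4 ≤ 5.)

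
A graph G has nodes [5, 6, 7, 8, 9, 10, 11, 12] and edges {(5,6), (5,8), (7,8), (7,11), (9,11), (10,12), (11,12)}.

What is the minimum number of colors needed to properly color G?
χ(G) = 2

Clique number ω(G) = 2 (lower bound: χ ≥ ω).
The graph is bipartite (no odd cycle), so 2 colors suffice: χ(G) = 2.
A valid 2-coloring: color 1: [6, 8, 10, 11]; color 2: [5, 7, 9, 12].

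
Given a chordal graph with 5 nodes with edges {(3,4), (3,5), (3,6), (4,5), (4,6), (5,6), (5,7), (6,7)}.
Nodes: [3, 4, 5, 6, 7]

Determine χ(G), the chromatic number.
χ(G) = 4

Clique number ω(G) = 4 (lower bound: χ ≥ ω).
The clique on [3, 4, 5, 6] has size 4, forcing χ ≥ 4, and the coloring below uses 4 colors, so χ(G) = 4.
A valid 4-coloring: color 1: [6]; color 2: [5]; color 3: [3, 7]; color 4: [4].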